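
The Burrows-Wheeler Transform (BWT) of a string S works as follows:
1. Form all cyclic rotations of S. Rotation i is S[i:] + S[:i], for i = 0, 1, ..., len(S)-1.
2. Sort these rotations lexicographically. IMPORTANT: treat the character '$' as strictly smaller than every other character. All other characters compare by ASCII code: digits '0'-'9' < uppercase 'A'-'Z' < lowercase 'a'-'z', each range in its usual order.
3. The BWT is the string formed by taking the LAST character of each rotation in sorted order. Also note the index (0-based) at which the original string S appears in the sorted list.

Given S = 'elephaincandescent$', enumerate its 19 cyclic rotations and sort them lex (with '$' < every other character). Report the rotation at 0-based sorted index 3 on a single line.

All 19 rotations (rotation i = S[i:]+S[:i]):
  rot[0] = elephaincandescent$
  rot[1] = lephaincandescent$e
  rot[2] = ephaincandescent$el
  rot[3] = phaincandescent$ele
  rot[4] = haincandescent$elep
  rot[5] = aincandescent$eleph
  rot[6] = incandescent$elepha
  rot[7] = ncandescent$elephai
  rot[8] = candescent$elephain
  rot[9] = andescent$elephainc
  rot[10] = ndescent$elephainca
  rot[11] = descent$elephaincan
  rot[12] = escent$elephaincand
  rot[13] = scent$elephaincande
  rot[14] = cent$elephaincandes
  rot[15] = ent$elephaincandesc
  rot[16] = nt$elephaincandesce
  rot[17] = t$elephaincandescen
  rot[18] = $elephaincandescent
Sorted (with $ < everything):
  sorted[0] = $elephaincandescent
  sorted[1] = aincandescent$eleph
  sorted[2] = andescent$elephainc
  sorted[3] = candescent$elephain
  sorted[4] = cent$elephaincandes
  sorted[5] = descent$elephaincan
  sorted[6] = elephaincandescent$
  sorted[7] = ent$elephaincandesc
  sorted[8] = ephaincandescent$el
  sorted[9] = escent$elephaincand
  sorted[10] = haincandescent$elep
  sorted[11] = incandescent$elepha
  sorted[12] = lephaincandescent$e
  sorted[13] = ncandescent$elephai
  sorted[14] = ndescent$elephainca
  sorted[15] = nt$elephaincandesce
  sorted[16] = phaincandescent$ele
  sorted[17] = scent$elephaincande
  sorted[18] = t$elephaincandescen
sorted[3] = candescent$elephain

Answer: candescent$elephain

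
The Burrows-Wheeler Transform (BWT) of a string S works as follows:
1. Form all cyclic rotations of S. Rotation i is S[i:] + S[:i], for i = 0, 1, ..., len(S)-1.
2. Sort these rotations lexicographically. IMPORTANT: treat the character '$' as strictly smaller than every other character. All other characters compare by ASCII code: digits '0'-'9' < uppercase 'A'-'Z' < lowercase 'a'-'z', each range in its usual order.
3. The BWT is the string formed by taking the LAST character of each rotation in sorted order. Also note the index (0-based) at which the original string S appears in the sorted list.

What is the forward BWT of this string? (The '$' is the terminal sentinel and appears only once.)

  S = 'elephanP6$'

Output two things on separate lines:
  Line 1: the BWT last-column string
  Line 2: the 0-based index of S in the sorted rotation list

All 10 rotations (rotation i = S[i:]+S[:i]):
  rot[0] = elephanP6$
  rot[1] = lephanP6$e
  rot[2] = ephanP6$el
  rot[3] = phanP6$ele
  rot[4] = hanP6$elep
  rot[5] = anP6$eleph
  rot[6] = nP6$elepha
  rot[7] = P6$elephan
  rot[8] = 6$elephanP
  rot[9] = $elephanP6
Sorted (with $ < everything):
  sorted[0] = $elephanP6  (last char: '6')
  sorted[1] = 6$elephanP  (last char: 'P')
  sorted[2] = P6$elephan  (last char: 'n')
  sorted[3] = anP6$eleph  (last char: 'h')
  sorted[4] = elephanP6$  (last char: '$')
  sorted[5] = ephanP6$el  (last char: 'l')
  sorted[6] = hanP6$elep  (last char: 'p')
  sorted[7] = lephanP6$e  (last char: 'e')
  sorted[8] = nP6$elepha  (last char: 'a')
  sorted[9] = phanP6$ele  (last char: 'e')
Last column: 6Pnh$lpeae
Original string S is at sorted index 4

Answer: 6Pnh$lpeae
4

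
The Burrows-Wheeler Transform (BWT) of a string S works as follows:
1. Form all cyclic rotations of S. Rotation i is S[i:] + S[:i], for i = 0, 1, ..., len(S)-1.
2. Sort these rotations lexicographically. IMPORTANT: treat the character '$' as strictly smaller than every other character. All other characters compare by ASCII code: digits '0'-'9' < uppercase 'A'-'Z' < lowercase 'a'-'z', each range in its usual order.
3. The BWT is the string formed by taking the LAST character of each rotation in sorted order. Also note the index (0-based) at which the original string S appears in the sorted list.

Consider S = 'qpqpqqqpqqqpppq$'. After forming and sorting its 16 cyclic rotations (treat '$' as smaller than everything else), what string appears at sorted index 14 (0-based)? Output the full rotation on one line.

Answer: qqqpppq$qpqpqqqp

Derivation:
All 16 rotations (rotation i = S[i:]+S[:i]):
  rot[0] = qpqpqqqpqqqpppq$
  rot[1] = pqpqqqpqqqpppq$q
  rot[2] = qpqqqpqqqpppq$qp
  rot[3] = pqqqpqqqpppq$qpq
  rot[4] = qqqpqqqpppq$qpqp
  rot[5] = qqpqqqpppq$qpqpq
  rot[6] = qpqqqpppq$qpqpqq
  rot[7] = pqqqpppq$qpqpqqq
  rot[8] = qqqpppq$qpqpqqqp
  rot[9] = qqpppq$qpqpqqqpq
  rot[10] = qpppq$qpqpqqqpqq
  rot[11] = pppq$qpqpqqqpqqq
  rot[12] = ppq$qpqpqqqpqqqp
  rot[13] = pq$qpqpqqqpqqqpp
  rot[14] = q$qpqpqqqpqqqppp
  rot[15] = $qpqpqqqpqqqpppq
Sorted (with $ < everything):
  sorted[0] = $qpqpqqqpqqqpppq
  sorted[1] = pppq$qpqpqqqpqqq
  sorted[2] = ppq$qpqpqqqpqqqp
  sorted[3] = pq$qpqpqqqpqqqpp
  sorted[4] = pqpqqqpqqqpppq$q
  sorted[5] = pqqqpppq$qpqpqqq
  sorted[6] = pqqqpqqqpppq$qpq
  sorted[7] = q$qpqpqqqpqqqppp
  sorted[8] = qpppq$qpqpqqqpqq
  sorted[9] = qpqpqqqpqqqpppq$
  sorted[10] = qpqqqpppq$qpqpqq
  sorted[11] = qpqqqpqqqpppq$qp
  sorted[12] = qqpppq$qpqpqqqpq
  sorted[13] = qqpqqqpppq$qpqpq
  sorted[14] = qqqpppq$qpqpqqqp
  sorted[15] = qqqpqqqpppq$qpqp
sorted[14] = qqqpppq$qpqpqqqp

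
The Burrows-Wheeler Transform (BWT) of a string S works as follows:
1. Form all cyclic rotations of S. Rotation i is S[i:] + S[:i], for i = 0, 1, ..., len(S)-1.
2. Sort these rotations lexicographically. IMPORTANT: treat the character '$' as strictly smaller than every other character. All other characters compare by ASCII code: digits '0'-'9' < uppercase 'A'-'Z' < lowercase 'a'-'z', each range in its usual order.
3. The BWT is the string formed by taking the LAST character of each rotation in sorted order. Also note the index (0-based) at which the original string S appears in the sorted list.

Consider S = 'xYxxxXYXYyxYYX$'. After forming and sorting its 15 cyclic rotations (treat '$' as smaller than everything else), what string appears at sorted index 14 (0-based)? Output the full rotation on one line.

Answer: yxYYX$xYxxxXYXY

Derivation:
All 15 rotations (rotation i = S[i:]+S[:i]):
  rot[0] = xYxxxXYXYyxYYX$
  rot[1] = YxxxXYXYyxYYX$x
  rot[2] = xxxXYXYyxYYX$xY
  rot[3] = xxXYXYyxYYX$xYx
  rot[4] = xXYXYyxYYX$xYxx
  rot[5] = XYXYyxYYX$xYxxx
  rot[6] = YXYyxYYX$xYxxxX
  rot[7] = XYyxYYX$xYxxxXY
  rot[8] = YyxYYX$xYxxxXYX
  rot[9] = yxYYX$xYxxxXYXY
  rot[10] = xYYX$xYxxxXYXYy
  rot[11] = YYX$xYxxxXYXYyx
  rot[12] = YX$xYxxxXYXYyxY
  rot[13] = X$xYxxxXYXYyxYY
  rot[14] = $xYxxxXYXYyxYYX
Sorted (with $ < everything):
  sorted[0] = $xYxxxXYXYyxYYX
  sorted[1] = X$xYxxxXYXYyxYY
  sorted[2] = XYXYyxYYX$xYxxx
  sorted[3] = XYyxYYX$xYxxxXY
  sorted[4] = YX$xYxxxXYXYyxY
  sorted[5] = YXYyxYYX$xYxxxX
  sorted[6] = YYX$xYxxxXYXYyx
  sorted[7] = YxxxXYXYyxYYX$x
  sorted[8] = YyxYYX$xYxxxXYX
  sorted[9] = xXYXYyxYYX$xYxx
  sorted[10] = xYYX$xYxxxXYXYy
  sorted[11] = xYxxxXYXYyxYYX$
  sorted[12] = xxXYXYyxYYX$xYx
  sorted[13] = xxxXYXYyxYYX$xY
  sorted[14] = yxYYX$xYxxxXYXY
sorted[14] = yxYYX$xYxxxXYXY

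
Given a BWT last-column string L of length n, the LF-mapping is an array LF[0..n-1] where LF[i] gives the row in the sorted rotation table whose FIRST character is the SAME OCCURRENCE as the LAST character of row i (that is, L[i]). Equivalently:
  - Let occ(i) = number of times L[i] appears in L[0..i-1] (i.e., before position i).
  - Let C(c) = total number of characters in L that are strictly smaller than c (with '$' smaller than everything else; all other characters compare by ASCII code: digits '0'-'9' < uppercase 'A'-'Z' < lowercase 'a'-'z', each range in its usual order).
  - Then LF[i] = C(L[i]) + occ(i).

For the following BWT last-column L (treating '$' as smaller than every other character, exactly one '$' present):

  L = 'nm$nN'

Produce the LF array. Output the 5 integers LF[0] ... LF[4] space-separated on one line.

Answer: 3 2 0 4 1

Derivation:
Char counts: '$':1, 'N':1, 'm':1, 'n':2
C (first-col start): C('$')=0, C('N')=1, C('m')=2, C('n')=3
L[0]='n': occ=0, LF[0]=C('n')+0=3+0=3
L[1]='m': occ=0, LF[1]=C('m')+0=2+0=2
L[2]='$': occ=0, LF[2]=C('$')+0=0+0=0
L[3]='n': occ=1, LF[3]=C('n')+1=3+1=4
L[4]='N': occ=0, LF[4]=C('N')+0=1+0=1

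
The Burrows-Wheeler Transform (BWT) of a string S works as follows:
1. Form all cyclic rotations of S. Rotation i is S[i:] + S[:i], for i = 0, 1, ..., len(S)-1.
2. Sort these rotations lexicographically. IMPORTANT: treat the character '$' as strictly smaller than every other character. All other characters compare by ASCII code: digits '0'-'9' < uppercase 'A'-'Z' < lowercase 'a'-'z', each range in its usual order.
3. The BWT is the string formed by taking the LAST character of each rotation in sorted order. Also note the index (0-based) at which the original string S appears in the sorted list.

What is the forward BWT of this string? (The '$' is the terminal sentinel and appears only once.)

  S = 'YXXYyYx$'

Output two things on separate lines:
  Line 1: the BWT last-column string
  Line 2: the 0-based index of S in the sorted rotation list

Answer: xYX$yXYY
3

Derivation:
All 8 rotations (rotation i = S[i:]+S[:i]):
  rot[0] = YXXYyYx$
  rot[1] = XXYyYx$Y
  rot[2] = XYyYx$YX
  rot[3] = YyYx$YXX
  rot[4] = yYx$YXXY
  rot[5] = Yx$YXXYy
  rot[6] = x$YXXYyY
  rot[7] = $YXXYyYx
Sorted (with $ < everything):
  sorted[0] = $YXXYyYx  (last char: 'x')
  sorted[1] = XXYyYx$Y  (last char: 'Y')
  sorted[2] = XYyYx$YX  (last char: 'X')
  sorted[3] = YXXYyYx$  (last char: '$')
  sorted[4] = Yx$YXXYy  (last char: 'y')
  sorted[5] = YyYx$YXX  (last char: 'X')
  sorted[6] = x$YXXYyY  (last char: 'Y')
  sorted[7] = yYx$YXXY  (last char: 'Y')
Last column: xYX$yXYY
Original string S is at sorted index 3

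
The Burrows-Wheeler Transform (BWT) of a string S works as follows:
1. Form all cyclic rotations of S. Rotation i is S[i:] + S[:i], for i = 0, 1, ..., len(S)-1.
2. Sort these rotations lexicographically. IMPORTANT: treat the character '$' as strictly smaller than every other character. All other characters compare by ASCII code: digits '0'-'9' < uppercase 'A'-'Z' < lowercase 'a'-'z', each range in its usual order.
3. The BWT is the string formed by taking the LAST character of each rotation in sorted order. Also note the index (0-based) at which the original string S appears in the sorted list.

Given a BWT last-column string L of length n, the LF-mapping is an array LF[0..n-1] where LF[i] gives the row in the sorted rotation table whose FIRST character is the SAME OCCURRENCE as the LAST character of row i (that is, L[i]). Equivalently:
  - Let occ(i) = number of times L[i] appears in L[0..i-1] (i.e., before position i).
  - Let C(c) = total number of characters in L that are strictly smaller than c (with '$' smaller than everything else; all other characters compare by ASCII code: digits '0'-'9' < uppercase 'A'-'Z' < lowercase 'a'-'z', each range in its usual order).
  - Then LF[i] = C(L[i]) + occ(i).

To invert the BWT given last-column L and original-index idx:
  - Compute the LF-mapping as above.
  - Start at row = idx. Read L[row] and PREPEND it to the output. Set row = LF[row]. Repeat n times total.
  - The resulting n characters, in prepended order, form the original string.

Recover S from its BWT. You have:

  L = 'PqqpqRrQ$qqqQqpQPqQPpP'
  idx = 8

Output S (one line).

Answer: QqpqPqRQQqPrQpqqpPqqP$

Derivation:
LF mapping: 1 13 14 10 15 9 21 5 0 16 17 18 6 19 11 7 2 20 8 3 12 4
Walk LF starting at row 8, prepending L[row]:
  step 1: row=8, L[8]='$', prepend. Next row=LF[8]=0
  step 2: row=0, L[0]='P', prepend. Next row=LF[0]=1
  step 3: row=1, L[1]='q', prepend. Next row=LF[1]=13
  step 4: row=13, L[13]='q', prepend. Next row=LF[13]=19
  step 5: row=19, L[19]='P', prepend. Next row=LF[19]=3
  step 6: row=3, L[3]='p', prepend. Next row=LF[3]=10
  step 7: row=10, L[10]='q', prepend. Next row=LF[10]=17
  step 8: row=17, L[17]='q', prepend. Next row=LF[17]=20
  step 9: row=20, L[20]='p', prepend. Next row=LF[20]=12
  step 10: row=12, L[12]='Q', prepend. Next row=LF[12]=6
  step 11: row=6, L[6]='r', prepend. Next row=LF[6]=21
  step 12: row=21, L[21]='P', prepend. Next row=LF[21]=4
  step 13: row=4, L[4]='q', prepend. Next row=LF[4]=15
  step 14: row=15, L[15]='Q', prepend. Next row=LF[15]=7
  step 15: row=7, L[7]='Q', prepend. Next row=LF[7]=5
  step 16: row=5, L[5]='R', prepend. Next row=LF[5]=9
  step 17: row=9, L[9]='q', prepend. Next row=LF[9]=16
  step 18: row=16, L[16]='P', prepend. Next row=LF[16]=2
  step 19: row=2, L[2]='q', prepend. Next row=LF[2]=14
  step 20: row=14, L[14]='p', prepend. Next row=LF[14]=11
  step 21: row=11, L[11]='q', prepend. Next row=LF[11]=18
  step 22: row=18, L[18]='Q', prepend. Next row=LF[18]=8
Reversed output: QqpqPqRQQqPrQpqqpPqqP$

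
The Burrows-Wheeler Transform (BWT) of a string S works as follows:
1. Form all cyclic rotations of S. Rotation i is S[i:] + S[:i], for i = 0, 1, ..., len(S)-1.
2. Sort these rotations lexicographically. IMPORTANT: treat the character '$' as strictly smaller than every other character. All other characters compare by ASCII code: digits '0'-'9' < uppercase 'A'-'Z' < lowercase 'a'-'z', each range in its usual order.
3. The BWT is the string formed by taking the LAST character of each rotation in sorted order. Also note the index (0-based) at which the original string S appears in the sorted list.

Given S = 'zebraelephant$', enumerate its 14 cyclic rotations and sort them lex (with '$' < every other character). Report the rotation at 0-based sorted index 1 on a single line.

Answer: aelephant$zebr

Derivation:
All 14 rotations (rotation i = S[i:]+S[:i]):
  rot[0] = zebraelephant$
  rot[1] = ebraelephant$z
  rot[2] = braelephant$ze
  rot[3] = raelephant$zeb
  rot[4] = aelephant$zebr
  rot[5] = elephant$zebra
  rot[6] = lephant$zebrae
  rot[7] = ephant$zebrael
  rot[8] = phant$zebraele
  rot[9] = hant$zebraelep
  rot[10] = ant$zebraeleph
  rot[11] = nt$zebraelepha
  rot[12] = t$zebraelephan
  rot[13] = $zebraelephant
Sorted (with $ < everything):
  sorted[0] = $zebraelephant
  sorted[1] = aelephant$zebr
  sorted[2] = ant$zebraeleph
  sorted[3] = braelephant$ze
  sorted[4] = ebraelephant$z
  sorted[5] = elephant$zebra
  sorted[6] = ephant$zebrael
  sorted[7] = hant$zebraelep
  sorted[8] = lephant$zebrae
  sorted[9] = nt$zebraelepha
  sorted[10] = phant$zebraele
  sorted[11] = raelephant$zeb
  sorted[12] = t$zebraelephan
  sorted[13] = zebraelephant$
sorted[1] = aelephant$zebr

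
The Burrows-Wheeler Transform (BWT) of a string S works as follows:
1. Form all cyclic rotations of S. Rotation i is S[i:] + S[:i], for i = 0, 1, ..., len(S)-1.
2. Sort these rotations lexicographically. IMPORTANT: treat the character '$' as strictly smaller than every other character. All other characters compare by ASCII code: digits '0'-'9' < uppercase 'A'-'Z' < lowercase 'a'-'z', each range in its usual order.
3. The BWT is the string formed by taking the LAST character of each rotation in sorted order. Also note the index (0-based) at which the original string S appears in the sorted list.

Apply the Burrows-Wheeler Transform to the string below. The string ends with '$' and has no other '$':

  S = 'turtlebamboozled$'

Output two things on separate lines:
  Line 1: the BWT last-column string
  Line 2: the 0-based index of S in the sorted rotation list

Answer: dbemelltzabour$to
14

Derivation:
All 17 rotations (rotation i = S[i:]+S[:i]):
  rot[0] = turtlebamboozled$
  rot[1] = urtlebamboozled$t
  rot[2] = rtlebamboozled$tu
  rot[3] = tlebamboozled$tur
  rot[4] = lebamboozled$turt
  rot[5] = ebamboozled$turtl
  rot[6] = bamboozled$turtle
  rot[7] = amboozled$turtleb
  rot[8] = mboozled$turtleba
  rot[9] = boozled$turtlebam
  rot[10] = oozled$turtlebamb
  rot[11] = ozled$turtlebambo
  rot[12] = zled$turtlebamboo
  rot[13] = led$turtlebambooz
  rot[14] = ed$turtlebamboozl
  rot[15] = d$turtlebamboozle
  rot[16] = $turtlebamboozled
Sorted (with $ < everything):
  sorted[0] = $turtlebamboozled  (last char: 'd')
  sorted[1] = amboozled$turtleb  (last char: 'b')
  sorted[2] = bamboozled$turtle  (last char: 'e')
  sorted[3] = boozled$turtlebam  (last char: 'm')
  sorted[4] = d$turtlebamboozle  (last char: 'e')
  sorted[5] = ebamboozled$turtl  (last char: 'l')
  sorted[6] = ed$turtlebamboozl  (last char: 'l')
  sorted[7] = lebamboozled$turt  (last char: 't')
  sorted[8] = led$turtlebambooz  (last char: 'z')
  sorted[9] = mboozled$turtleba  (last char: 'a')
  sorted[10] = oozled$turtlebamb  (last char: 'b')
  sorted[11] = ozled$turtlebambo  (last char: 'o')
  sorted[12] = rtlebamboozled$tu  (last char: 'u')
  sorted[13] = tlebamboozled$tur  (last char: 'r')
  sorted[14] = turtlebamboozled$  (last char: '$')
  sorted[15] = urtlebamboozled$t  (last char: 't')
  sorted[16] = zled$turtlebamboo  (last char: 'o')
Last column: dbemelltzabour$to
Original string S is at sorted index 14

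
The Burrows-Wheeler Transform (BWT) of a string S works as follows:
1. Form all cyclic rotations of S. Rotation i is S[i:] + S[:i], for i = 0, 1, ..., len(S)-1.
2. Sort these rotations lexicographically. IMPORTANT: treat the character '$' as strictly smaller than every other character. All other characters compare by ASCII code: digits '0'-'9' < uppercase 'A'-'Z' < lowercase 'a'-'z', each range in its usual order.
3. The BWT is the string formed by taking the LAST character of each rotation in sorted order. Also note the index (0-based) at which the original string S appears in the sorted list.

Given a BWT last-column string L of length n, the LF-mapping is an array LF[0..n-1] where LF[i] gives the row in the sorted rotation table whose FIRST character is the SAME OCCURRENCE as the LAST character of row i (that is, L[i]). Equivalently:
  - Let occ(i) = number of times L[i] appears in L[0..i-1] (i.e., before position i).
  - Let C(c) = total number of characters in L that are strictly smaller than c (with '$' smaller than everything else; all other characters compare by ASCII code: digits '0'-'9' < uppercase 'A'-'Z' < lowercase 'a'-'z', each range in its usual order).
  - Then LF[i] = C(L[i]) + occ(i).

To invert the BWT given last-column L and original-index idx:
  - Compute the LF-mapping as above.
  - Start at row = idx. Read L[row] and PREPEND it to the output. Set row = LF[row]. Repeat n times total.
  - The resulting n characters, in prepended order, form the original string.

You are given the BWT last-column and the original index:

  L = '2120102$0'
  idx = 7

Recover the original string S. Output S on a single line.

Answer: 20110022$

Derivation:
LF mapping: 6 4 7 1 5 2 8 0 3
Walk LF starting at row 7, prepending L[row]:
  step 1: row=7, L[7]='$', prepend. Next row=LF[7]=0
  step 2: row=0, L[0]='2', prepend. Next row=LF[0]=6
  step 3: row=6, L[6]='2', prepend. Next row=LF[6]=8
  step 4: row=8, L[8]='0', prepend. Next row=LF[8]=3
  step 5: row=3, L[3]='0', prepend. Next row=LF[3]=1
  step 6: row=1, L[1]='1', prepend. Next row=LF[1]=4
  step 7: row=4, L[4]='1', prepend. Next row=LF[4]=5
  step 8: row=5, L[5]='0', prepend. Next row=LF[5]=2
  step 9: row=2, L[2]='2', prepend. Next row=LF[2]=7
Reversed output: 20110022$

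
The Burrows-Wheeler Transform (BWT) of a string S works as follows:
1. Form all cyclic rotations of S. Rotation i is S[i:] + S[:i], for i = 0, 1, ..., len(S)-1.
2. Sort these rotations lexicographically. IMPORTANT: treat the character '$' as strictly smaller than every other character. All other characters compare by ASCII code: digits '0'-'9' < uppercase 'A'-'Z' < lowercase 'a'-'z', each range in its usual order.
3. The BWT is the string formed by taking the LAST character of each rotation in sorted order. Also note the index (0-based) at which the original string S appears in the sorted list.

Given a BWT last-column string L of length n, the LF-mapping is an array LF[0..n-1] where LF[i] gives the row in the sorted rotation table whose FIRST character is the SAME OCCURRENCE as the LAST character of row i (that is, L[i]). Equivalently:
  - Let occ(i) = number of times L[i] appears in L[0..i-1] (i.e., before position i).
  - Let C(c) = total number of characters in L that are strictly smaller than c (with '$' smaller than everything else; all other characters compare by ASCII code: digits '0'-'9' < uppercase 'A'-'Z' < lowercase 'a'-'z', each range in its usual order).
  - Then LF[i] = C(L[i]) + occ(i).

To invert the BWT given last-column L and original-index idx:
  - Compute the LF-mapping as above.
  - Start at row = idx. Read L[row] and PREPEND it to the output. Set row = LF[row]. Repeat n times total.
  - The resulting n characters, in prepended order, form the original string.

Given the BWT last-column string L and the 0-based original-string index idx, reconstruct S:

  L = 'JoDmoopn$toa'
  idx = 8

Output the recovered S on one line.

LF mapping: 2 6 1 4 7 8 10 5 0 11 9 3
Walk LF starting at row 8, prepending L[row]:
  step 1: row=8, L[8]='$', prepend. Next row=LF[8]=0
  step 2: row=0, L[0]='J', prepend. Next row=LF[0]=2
  step 3: row=2, L[2]='D', prepend. Next row=LF[2]=1
  step 4: row=1, L[1]='o', prepend. Next row=LF[1]=6
  step 5: row=6, L[6]='p', prepend. Next row=LF[6]=10
  step 6: row=10, L[10]='o', prepend. Next row=LF[10]=9
  step 7: row=9, L[9]='t', prepend. Next row=LF[9]=11
  step 8: row=11, L[11]='a', prepend. Next row=LF[11]=3
  step 9: row=3, L[3]='m', prepend. Next row=LF[3]=4
  step 10: row=4, L[4]='o', prepend. Next row=LF[4]=7
  step 11: row=7, L[7]='n', prepend. Next row=LF[7]=5
  step 12: row=5, L[5]='o', prepend. Next row=LF[5]=8
Reversed output: onomatopoDJ$

Answer: onomatopoDJ$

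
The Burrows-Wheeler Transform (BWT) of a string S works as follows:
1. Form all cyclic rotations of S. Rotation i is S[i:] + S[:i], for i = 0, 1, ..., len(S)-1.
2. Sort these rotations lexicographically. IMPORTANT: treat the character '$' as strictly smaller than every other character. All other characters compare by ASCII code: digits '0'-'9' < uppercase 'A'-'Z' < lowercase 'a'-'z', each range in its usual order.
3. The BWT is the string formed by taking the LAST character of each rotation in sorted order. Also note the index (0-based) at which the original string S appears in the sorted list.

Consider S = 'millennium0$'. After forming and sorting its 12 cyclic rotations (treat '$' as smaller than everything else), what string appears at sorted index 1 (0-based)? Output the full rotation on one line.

Answer: 0$millennium

Derivation:
All 12 rotations (rotation i = S[i:]+S[:i]):
  rot[0] = millennium0$
  rot[1] = illennium0$m
  rot[2] = llennium0$mi
  rot[3] = lennium0$mil
  rot[4] = ennium0$mill
  rot[5] = nnium0$mille
  rot[6] = nium0$millen
  rot[7] = ium0$millenn
  rot[8] = um0$millenni
  rot[9] = m0$millenniu
  rot[10] = 0$millennium
  rot[11] = $millennium0
Sorted (with $ < everything):
  sorted[0] = $millennium0
  sorted[1] = 0$millennium
  sorted[2] = ennium0$mill
  sorted[3] = illennium0$m
  sorted[4] = ium0$millenn
  sorted[5] = lennium0$mil
  sorted[6] = llennium0$mi
  sorted[7] = m0$millenniu
  sorted[8] = millennium0$
  sorted[9] = nium0$millen
  sorted[10] = nnium0$mille
  sorted[11] = um0$millenni
sorted[1] = 0$millennium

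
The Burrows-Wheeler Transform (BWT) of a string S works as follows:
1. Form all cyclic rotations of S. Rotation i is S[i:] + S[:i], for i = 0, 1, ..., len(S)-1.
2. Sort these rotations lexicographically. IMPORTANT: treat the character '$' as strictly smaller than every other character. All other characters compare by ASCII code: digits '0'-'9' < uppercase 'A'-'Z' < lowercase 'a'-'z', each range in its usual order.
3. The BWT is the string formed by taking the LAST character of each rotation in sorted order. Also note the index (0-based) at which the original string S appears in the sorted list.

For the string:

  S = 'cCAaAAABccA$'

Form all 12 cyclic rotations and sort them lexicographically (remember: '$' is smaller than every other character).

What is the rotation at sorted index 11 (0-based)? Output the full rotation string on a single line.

Answer: ccA$cCAaAAAB

Derivation:
All 12 rotations (rotation i = S[i:]+S[:i]):
  rot[0] = cCAaAAABccA$
  rot[1] = CAaAAABccA$c
  rot[2] = AaAAABccA$cC
  rot[3] = aAAABccA$cCA
  rot[4] = AAABccA$cCAa
  rot[5] = AABccA$cCAaA
  rot[6] = ABccA$cCAaAA
  rot[7] = BccA$cCAaAAA
  rot[8] = ccA$cCAaAAAB
  rot[9] = cA$cCAaAAABc
  rot[10] = A$cCAaAAABcc
  rot[11] = $cCAaAAABccA
Sorted (with $ < everything):
  sorted[0] = $cCAaAAABccA
  sorted[1] = A$cCAaAAABcc
  sorted[2] = AAABccA$cCAa
  sorted[3] = AABccA$cCAaA
  sorted[4] = ABccA$cCAaAA
  sorted[5] = AaAAABccA$cC
  sorted[6] = BccA$cCAaAAA
  sorted[7] = CAaAAABccA$c
  sorted[8] = aAAABccA$cCA
  sorted[9] = cA$cCAaAAABc
  sorted[10] = cCAaAAABccA$
  sorted[11] = ccA$cCAaAAAB
sorted[11] = ccA$cCAaAAAB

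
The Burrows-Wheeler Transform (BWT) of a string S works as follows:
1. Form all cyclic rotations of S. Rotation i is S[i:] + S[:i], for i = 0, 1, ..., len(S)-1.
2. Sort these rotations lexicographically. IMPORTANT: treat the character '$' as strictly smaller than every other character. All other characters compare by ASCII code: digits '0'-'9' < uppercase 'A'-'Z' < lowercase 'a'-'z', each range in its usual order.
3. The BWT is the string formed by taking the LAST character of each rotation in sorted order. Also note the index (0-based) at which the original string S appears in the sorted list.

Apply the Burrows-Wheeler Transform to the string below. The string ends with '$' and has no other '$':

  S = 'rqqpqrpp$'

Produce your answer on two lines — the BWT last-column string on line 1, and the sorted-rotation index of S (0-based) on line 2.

Answer: pprqqrpq$
8

Derivation:
All 9 rotations (rotation i = S[i:]+S[:i]):
  rot[0] = rqqpqrpp$
  rot[1] = qqpqrpp$r
  rot[2] = qpqrpp$rq
  rot[3] = pqrpp$rqq
  rot[4] = qrpp$rqqp
  rot[5] = rpp$rqqpq
  rot[6] = pp$rqqpqr
  rot[7] = p$rqqpqrp
  rot[8] = $rqqpqrpp
Sorted (with $ < everything):
  sorted[0] = $rqqpqrpp  (last char: 'p')
  sorted[1] = p$rqqpqrp  (last char: 'p')
  sorted[2] = pp$rqqpqr  (last char: 'r')
  sorted[3] = pqrpp$rqq  (last char: 'q')
  sorted[4] = qpqrpp$rq  (last char: 'q')
  sorted[5] = qqpqrpp$r  (last char: 'r')
  sorted[6] = qrpp$rqqp  (last char: 'p')
  sorted[7] = rpp$rqqpq  (last char: 'q')
  sorted[8] = rqqpqrpp$  (last char: '$')
Last column: pprqqrpq$
Original string S is at sorted index 8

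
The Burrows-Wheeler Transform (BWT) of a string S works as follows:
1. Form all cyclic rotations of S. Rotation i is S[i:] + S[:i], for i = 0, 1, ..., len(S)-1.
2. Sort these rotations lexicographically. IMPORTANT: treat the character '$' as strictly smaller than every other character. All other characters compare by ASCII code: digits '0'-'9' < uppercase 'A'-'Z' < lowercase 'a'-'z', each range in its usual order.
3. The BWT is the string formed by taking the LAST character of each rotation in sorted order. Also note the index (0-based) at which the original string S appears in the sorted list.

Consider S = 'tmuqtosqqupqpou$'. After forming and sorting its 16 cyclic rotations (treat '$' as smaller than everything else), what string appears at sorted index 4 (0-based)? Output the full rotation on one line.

Answer: pou$tmuqtosqqupq

Derivation:
All 16 rotations (rotation i = S[i:]+S[:i]):
  rot[0] = tmuqtosqqupqpou$
  rot[1] = muqtosqqupqpou$t
  rot[2] = uqtosqqupqpou$tm
  rot[3] = qtosqqupqpou$tmu
  rot[4] = tosqqupqpou$tmuq
  rot[5] = osqqupqpou$tmuqt
  rot[6] = sqqupqpou$tmuqto
  rot[7] = qqupqpou$tmuqtos
  rot[8] = qupqpou$tmuqtosq
  rot[9] = upqpou$tmuqtosqq
  rot[10] = pqpou$tmuqtosqqu
  rot[11] = qpou$tmuqtosqqup
  rot[12] = pou$tmuqtosqqupq
  rot[13] = ou$tmuqtosqqupqp
  rot[14] = u$tmuqtosqqupqpo
  rot[15] = $tmuqtosqqupqpou
Sorted (with $ < everything):
  sorted[0] = $tmuqtosqqupqpou
  sorted[1] = muqtosqqupqpou$t
  sorted[2] = osqqupqpou$tmuqt
  sorted[3] = ou$tmuqtosqqupqp
  sorted[4] = pou$tmuqtosqqupq
  sorted[5] = pqpou$tmuqtosqqu
  sorted[6] = qpou$tmuqtosqqup
  sorted[7] = qqupqpou$tmuqtos
  sorted[8] = qtosqqupqpou$tmu
  sorted[9] = qupqpou$tmuqtosq
  sorted[10] = sqqupqpou$tmuqto
  sorted[11] = tmuqtosqqupqpou$
  sorted[12] = tosqqupqpou$tmuq
  sorted[13] = u$tmuqtosqqupqpo
  sorted[14] = upqpou$tmuqtosqq
  sorted[15] = uqtosqqupqpou$tm
sorted[4] = pou$tmuqtosqqupq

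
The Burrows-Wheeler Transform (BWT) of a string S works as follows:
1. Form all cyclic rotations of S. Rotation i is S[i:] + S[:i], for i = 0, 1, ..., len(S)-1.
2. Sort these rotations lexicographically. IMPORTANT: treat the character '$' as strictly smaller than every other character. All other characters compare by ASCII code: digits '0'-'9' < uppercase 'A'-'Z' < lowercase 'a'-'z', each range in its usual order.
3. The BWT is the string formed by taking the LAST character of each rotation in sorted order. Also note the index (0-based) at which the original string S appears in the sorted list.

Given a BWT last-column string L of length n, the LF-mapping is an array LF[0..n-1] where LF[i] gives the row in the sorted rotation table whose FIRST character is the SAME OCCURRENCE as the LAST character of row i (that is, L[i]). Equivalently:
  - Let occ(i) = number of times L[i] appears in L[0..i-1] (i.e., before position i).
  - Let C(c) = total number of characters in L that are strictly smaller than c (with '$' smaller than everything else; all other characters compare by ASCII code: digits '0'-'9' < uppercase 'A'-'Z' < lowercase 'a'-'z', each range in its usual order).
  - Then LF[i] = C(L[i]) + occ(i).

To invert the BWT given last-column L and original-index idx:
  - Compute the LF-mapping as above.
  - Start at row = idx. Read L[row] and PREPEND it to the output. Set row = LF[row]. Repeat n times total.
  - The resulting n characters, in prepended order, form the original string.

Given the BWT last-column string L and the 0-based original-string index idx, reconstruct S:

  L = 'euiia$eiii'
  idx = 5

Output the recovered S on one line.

Answer: ieiiiuaie$

Derivation:
LF mapping: 2 9 4 5 1 0 3 6 7 8
Walk LF starting at row 5, prepending L[row]:
  step 1: row=5, L[5]='$', prepend. Next row=LF[5]=0
  step 2: row=0, L[0]='e', prepend. Next row=LF[0]=2
  step 3: row=2, L[2]='i', prepend. Next row=LF[2]=4
  step 4: row=4, L[4]='a', prepend. Next row=LF[4]=1
  step 5: row=1, L[1]='u', prepend. Next row=LF[1]=9
  step 6: row=9, L[9]='i', prepend. Next row=LF[9]=8
  step 7: row=8, L[8]='i', prepend. Next row=LF[8]=7
  step 8: row=7, L[7]='i', prepend. Next row=LF[7]=6
  step 9: row=6, L[6]='e', prepend. Next row=LF[6]=3
  step 10: row=3, L[3]='i', prepend. Next row=LF[3]=5
Reversed output: ieiiiuaie$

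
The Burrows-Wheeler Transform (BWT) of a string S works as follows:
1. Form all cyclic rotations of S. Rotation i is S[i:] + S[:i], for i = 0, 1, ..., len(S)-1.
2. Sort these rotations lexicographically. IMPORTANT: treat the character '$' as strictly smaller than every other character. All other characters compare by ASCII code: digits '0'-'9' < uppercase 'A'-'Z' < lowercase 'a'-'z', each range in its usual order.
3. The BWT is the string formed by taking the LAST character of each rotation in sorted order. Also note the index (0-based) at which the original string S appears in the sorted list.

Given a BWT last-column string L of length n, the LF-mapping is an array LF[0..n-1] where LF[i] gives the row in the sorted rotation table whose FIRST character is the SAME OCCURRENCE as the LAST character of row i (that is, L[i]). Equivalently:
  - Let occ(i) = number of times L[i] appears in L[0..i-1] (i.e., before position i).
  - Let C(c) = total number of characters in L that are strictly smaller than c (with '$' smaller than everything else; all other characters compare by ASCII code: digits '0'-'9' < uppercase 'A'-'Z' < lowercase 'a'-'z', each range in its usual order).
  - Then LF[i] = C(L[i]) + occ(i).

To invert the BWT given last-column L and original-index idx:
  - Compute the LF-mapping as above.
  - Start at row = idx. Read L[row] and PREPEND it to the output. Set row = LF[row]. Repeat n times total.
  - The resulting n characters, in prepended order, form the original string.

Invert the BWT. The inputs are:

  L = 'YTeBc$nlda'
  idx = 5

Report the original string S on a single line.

LF mapping: 3 2 7 1 5 0 9 8 6 4
Walk LF starting at row 5, prepending L[row]:
  step 1: row=5, L[5]='$', prepend. Next row=LF[5]=0
  step 2: row=0, L[0]='Y', prepend. Next row=LF[0]=3
  step 3: row=3, L[3]='B', prepend. Next row=LF[3]=1
  step 4: row=1, L[1]='T', prepend. Next row=LF[1]=2
  step 5: row=2, L[2]='e', prepend. Next row=LF[2]=7
  step 6: row=7, L[7]='l', prepend. Next row=LF[7]=8
  step 7: row=8, L[8]='d', prepend. Next row=LF[8]=6
  step 8: row=6, L[6]='n', prepend. Next row=LF[6]=9
  step 9: row=9, L[9]='a', prepend. Next row=LF[9]=4
  step 10: row=4, L[4]='c', prepend. Next row=LF[4]=5
Reversed output: candleTBY$

Answer: candleTBY$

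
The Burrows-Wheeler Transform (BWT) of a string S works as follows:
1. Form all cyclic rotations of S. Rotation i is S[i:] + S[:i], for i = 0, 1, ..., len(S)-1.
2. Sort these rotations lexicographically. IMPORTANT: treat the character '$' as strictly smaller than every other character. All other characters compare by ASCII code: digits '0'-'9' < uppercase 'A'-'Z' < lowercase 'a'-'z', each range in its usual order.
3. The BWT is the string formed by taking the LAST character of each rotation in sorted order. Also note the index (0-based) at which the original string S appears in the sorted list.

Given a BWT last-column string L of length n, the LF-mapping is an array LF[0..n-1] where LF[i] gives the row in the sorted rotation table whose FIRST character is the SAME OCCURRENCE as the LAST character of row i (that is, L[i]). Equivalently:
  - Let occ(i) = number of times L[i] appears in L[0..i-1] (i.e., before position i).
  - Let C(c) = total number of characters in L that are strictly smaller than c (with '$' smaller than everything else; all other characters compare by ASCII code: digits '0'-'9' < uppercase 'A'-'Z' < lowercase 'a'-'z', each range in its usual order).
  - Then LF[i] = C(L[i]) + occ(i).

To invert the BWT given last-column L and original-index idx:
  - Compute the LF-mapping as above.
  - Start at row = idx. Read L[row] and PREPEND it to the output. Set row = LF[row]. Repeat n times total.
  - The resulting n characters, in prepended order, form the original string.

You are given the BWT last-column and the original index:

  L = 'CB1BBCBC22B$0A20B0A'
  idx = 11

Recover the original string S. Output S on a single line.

Answer: B0C2AB2AC2BB0B10BC$

Derivation:
LF mapping: 16 10 4 11 12 17 13 18 5 6 14 0 1 8 7 2 15 3 9
Walk LF starting at row 11, prepending L[row]:
  step 1: row=11, L[11]='$', prepend. Next row=LF[11]=0
  step 2: row=0, L[0]='C', prepend. Next row=LF[0]=16
  step 3: row=16, L[16]='B', prepend. Next row=LF[16]=15
  step 4: row=15, L[15]='0', prepend. Next row=LF[15]=2
  step 5: row=2, L[2]='1', prepend. Next row=LF[2]=4
  step 6: row=4, L[4]='B', prepend. Next row=LF[4]=12
  step 7: row=12, L[12]='0', prepend. Next row=LF[12]=1
  step 8: row=1, L[1]='B', prepend. Next row=LF[1]=10
  step 9: row=10, L[10]='B', prepend. Next row=LF[10]=14
  step 10: row=14, L[14]='2', prepend. Next row=LF[14]=7
  step 11: row=7, L[7]='C', prepend. Next row=LF[7]=18
  step 12: row=18, L[18]='A', prepend. Next row=LF[18]=9
  step 13: row=9, L[9]='2', prepend. Next row=LF[9]=6
  step 14: row=6, L[6]='B', prepend. Next row=LF[6]=13
  step 15: row=13, L[13]='A', prepend. Next row=LF[13]=8
  step 16: row=8, L[8]='2', prepend. Next row=LF[8]=5
  step 17: row=5, L[5]='C', prepend. Next row=LF[5]=17
  step 18: row=17, L[17]='0', prepend. Next row=LF[17]=3
  step 19: row=3, L[3]='B', prepend. Next row=LF[3]=11
Reversed output: B0C2AB2AC2BB0B10BC$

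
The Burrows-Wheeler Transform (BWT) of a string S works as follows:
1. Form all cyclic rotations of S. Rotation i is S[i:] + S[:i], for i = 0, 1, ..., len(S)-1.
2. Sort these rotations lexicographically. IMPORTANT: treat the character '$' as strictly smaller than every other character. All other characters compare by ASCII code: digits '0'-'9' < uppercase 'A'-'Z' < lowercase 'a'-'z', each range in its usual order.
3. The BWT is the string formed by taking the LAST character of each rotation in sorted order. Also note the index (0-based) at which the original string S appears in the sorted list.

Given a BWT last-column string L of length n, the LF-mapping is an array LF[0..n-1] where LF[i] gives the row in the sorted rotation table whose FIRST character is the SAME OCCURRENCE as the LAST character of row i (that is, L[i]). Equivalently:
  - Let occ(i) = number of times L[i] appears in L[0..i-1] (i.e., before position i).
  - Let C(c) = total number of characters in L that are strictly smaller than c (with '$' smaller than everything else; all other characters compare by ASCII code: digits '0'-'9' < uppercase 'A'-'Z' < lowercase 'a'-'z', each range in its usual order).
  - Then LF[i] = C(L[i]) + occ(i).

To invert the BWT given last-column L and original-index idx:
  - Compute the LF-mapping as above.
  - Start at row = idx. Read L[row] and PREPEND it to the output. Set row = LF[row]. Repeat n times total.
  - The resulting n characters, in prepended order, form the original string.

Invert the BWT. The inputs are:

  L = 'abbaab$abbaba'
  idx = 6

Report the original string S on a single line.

LF mapping: 1 7 8 2 3 9 0 4 10 11 5 12 6
Walk LF starting at row 6, prepending L[row]:
  step 1: row=6, L[6]='$', prepend. Next row=LF[6]=0
  step 2: row=0, L[0]='a', prepend. Next row=LF[0]=1
  step 3: row=1, L[1]='b', prepend. Next row=LF[1]=7
  step 4: row=7, L[7]='a', prepend. Next row=LF[7]=4
  step 5: row=4, L[4]='a', prepend. Next row=LF[4]=3
  step 6: row=3, L[3]='a', prepend. Next row=LF[3]=2
  step 7: row=2, L[2]='b', prepend. Next row=LF[2]=8
  step 8: row=8, L[8]='b', prepend. Next row=LF[8]=10
  step 9: row=10, L[10]='a', prepend. Next row=LF[10]=5
  step 10: row=5, L[5]='b', prepend. Next row=LF[5]=9
  step 11: row=9, L[9]='b', prepend. Next row=LF[9]=11
  step 12: row=11, L[11]='b', prepend. Next row=LF[11]=12
  step 13: row=12, L[12]='a', prepend. Next row=LF[12]=6
Reversed output: abbbabbaaaba$

Answer: abbbabbaaaba$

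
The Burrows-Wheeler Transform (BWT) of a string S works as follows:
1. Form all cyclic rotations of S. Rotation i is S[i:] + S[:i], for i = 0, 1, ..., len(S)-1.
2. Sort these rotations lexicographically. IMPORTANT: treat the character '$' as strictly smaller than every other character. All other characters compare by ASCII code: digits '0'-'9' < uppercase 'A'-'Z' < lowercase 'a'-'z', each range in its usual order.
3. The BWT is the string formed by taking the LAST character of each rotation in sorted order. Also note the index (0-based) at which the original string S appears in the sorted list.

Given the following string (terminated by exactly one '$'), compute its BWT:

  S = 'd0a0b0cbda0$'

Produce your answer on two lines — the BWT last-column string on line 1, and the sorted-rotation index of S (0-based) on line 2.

All 12 rotations (rotation i = S[i:]+S[:i]):
  rot[0] = d0a0b0cbda0$
  rot[1] = 0a0b0cbda0$d
  rot[2] = a0b0cbda0$d0
  rot[3] = 0b0cbda0$d0a
  rot[4] = b0cbda0$d0a0
  rot[5] = 0cbda0$d0a0b
  rot[6] = cbda0$d0a0b0
  rot[7] = bda0$d0a0b0c
  rot[8] = da0$d0a0b0cb
  rot[9] = a0$d0a0b0cbd
  rot[10] = 0$d0a0b0cbda
  rot[11] = $d0a0b0cbda0
Sorted (with $ < everything):
  sorted[0] = $d0a0b0cbda0  (last char: '0')
  sorted[1] = 0$d0a0b0cbda  (last char: 'a')
  sorted[2] = 0a0b0cbda0$d  (last char: 'd')
  sorted[3] = 0b0cbda0$d0a  (last char: 'a')
  sorted[4] = 0cbda0$d0a0b  (last char: 'b')
  sorted[5] = a0$d0a0b0cbd  (last char: 'd')
  sorted[6] = a0b0cbda0$d0  (last char: '0')
  sorted[7] = b0cbda0$d0a0  (last char: '0')
  sorted[8] = bda0$d0a0b0c  (last char: 'c')
  sorted[9] = cbda0$d0a0b0  (last char: '0')
  sorted[10] = d0a0b0cbda0$  (last char: '$')
  sorted[11] = da0$d0a0b0cb  (last char: 'b')
Last column: 0adabd00c0$b
Original string S is at sorted index 10

Answer: 0adabd00c0$b
10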